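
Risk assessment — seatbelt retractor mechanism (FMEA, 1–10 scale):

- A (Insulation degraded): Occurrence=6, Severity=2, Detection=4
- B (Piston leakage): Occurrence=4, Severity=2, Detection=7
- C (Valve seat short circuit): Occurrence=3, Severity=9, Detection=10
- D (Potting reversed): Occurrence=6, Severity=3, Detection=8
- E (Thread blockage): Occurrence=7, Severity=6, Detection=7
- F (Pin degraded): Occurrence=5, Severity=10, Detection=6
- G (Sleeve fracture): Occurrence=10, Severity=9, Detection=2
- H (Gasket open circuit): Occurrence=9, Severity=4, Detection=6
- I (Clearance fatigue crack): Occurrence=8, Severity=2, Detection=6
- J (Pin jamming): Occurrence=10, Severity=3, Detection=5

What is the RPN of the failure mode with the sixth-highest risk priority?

RPN = Severity × Occurrence × Detection:
  A: 2 × 6 × 4 = 48
  B: 2 × 4 × 7 = 56
  C: 9 × 3 × 10 = 270
  D: 3 × 6 × 8 = 144
  E: 6 × 7 × 7 = 294
  F: 10 × 5 × 6 = 300
  G: 9 × 10 × 2 = 180
  H: 4 × 9 × 6 = 216
  I: 2 × 8 × 6 = 96
  J: 3 × 10 × 5 = 150
Sorted descending: 300, 294, 270, 216, 180, 150, 144, 96, 56, 48.
The sixth-highest RPN is 150 (J).

150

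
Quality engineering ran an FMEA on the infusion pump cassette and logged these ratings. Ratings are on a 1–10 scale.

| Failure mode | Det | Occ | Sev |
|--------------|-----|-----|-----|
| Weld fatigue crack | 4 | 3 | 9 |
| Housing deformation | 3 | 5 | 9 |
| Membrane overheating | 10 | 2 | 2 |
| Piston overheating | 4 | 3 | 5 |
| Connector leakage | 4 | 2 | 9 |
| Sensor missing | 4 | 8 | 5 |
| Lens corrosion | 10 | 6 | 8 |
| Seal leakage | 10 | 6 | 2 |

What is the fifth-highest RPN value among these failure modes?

RPN = Severity × Occurrence × Detection:
  Weld fatigue crack: 9 × 3 × 4 = 108
  Housing deformation: 9 × 5 × 3 = 135
  Membrane overheating: 2 × 2 × 10 = 40
  Piston overheating: 5 × 3 × 4 = 60
  Connector leakage: 9 × 2 × 4 = 72
  Sensor missing: 5 × 8 × 4 = 160
  Lens corrosion: 8 × 6 × 10 = 480
  Seal leakage: 2 × 6 × 10 = 120
Sorted descending: 480, 160, 135, 120, 108, 72, 60, 40.
The fifth-highest RPN is 108 (Weld fatigue crack).

108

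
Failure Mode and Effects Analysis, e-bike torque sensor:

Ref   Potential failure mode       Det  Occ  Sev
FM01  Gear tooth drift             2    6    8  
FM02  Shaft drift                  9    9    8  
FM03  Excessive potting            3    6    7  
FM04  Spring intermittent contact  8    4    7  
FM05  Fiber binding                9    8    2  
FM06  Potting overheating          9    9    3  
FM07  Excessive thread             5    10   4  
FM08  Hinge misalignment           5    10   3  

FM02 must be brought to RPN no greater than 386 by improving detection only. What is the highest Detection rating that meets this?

5

FM02: S=8, O=9, D=9 → current RPN = 648.
Fixed product = 72. Need 72 × D ≤ 386, so D ≤ 386/72 = 5.36.
Maximum integer Detection rating = 5 (gives RPN 360; D=6 would give 432 > 386).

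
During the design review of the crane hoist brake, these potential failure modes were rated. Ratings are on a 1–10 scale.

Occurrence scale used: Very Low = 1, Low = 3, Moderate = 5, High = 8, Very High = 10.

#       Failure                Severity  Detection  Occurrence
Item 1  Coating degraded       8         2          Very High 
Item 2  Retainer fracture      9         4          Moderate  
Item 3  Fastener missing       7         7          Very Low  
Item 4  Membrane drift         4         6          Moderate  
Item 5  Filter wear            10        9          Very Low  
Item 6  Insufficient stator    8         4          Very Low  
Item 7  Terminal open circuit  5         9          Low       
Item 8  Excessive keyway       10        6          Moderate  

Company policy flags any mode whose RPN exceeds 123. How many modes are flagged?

RPN = Severity × Occurrence × Detection:
  Item 1: 8 × 10 × 2 = 160
  Item 2: 9 × 5 × 4 = 180
  Item 3: 7 × 1 × 7 = 49
  Item 4: 4 × 5 × 6 = 120
  Item 5: 10 × 1 × 9 = 90
  Item 6: 8 × 1 × 4 = 32
  Item 7: 5 × 3 × 9 = 135
  Item 8: 10 × 5 × 6 = 300
Modes with RPN > 123: Item 1 (160), Item 2 (180), Item 7 (135), Item 8 (300) → 4.

4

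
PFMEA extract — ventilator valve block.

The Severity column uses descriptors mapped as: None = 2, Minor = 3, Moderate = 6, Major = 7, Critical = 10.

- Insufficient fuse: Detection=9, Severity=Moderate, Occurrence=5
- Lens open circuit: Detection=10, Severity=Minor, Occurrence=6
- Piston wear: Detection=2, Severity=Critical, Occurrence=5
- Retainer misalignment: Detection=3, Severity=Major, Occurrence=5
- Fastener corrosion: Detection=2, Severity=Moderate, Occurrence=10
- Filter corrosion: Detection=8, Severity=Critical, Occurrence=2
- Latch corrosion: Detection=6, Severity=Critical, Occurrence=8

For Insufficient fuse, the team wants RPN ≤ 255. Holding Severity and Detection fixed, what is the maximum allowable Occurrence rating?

4

Insufficient fuse: S=6, O=5, D=9 → current RPN = 270.
Fixed product = 54. Need 54 × O ≤ 255, so O ≤ 255/54 = 4.72.
Maximum integer Occurrence rating = 4 (gives RPN 216; O=5 would give 270 > 255).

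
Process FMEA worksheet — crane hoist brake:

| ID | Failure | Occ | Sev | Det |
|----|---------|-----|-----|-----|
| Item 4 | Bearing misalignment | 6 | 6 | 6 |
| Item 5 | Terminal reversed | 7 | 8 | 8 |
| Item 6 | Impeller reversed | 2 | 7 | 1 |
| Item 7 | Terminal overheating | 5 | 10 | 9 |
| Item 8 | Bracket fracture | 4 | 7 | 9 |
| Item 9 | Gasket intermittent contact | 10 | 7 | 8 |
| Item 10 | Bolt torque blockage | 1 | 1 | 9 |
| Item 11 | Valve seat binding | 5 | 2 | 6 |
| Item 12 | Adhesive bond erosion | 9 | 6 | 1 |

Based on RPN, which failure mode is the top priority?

RPN = Severity × Occurrence × Detection:
  Item 4: 6 × 6 × 6 = 216
  Item 5: 8 × 7 × 8 = 448
  Item 6: 7 × 2 × 1 = 14
  Item 7: 10 × 5 × 9 = 450
  Item 8: 7 × 4 × 9 = 252
  Item 9: 7 × 10 × 8 = 560
  Item 10: 1 × 1 × 9 = 9
  Item 11: 2 × 5 × 6 = 60
  Item 12: 6 × 9 × 1 = 54
Highest RPN is 560 → Item 9.

Item 9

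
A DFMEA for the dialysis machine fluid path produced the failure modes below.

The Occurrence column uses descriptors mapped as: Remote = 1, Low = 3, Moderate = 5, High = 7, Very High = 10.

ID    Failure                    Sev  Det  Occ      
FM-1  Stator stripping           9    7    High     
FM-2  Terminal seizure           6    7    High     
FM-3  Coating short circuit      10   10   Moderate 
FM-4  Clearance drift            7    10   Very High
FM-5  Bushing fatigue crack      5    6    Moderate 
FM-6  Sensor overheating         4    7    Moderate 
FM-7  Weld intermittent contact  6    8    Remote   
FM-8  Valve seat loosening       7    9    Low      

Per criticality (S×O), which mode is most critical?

Criticality = Severity × Occurrence:
  FM-1: 9 × 7 = 63
  FM-2: 6 × 7 = 42
  FM-3: 10 × 5 = 50
  FM-4: 7 × 10 = 70
  FM-5: 5 × 5 = 25
  FM-6: 4 × 5 = 20
  FM-7: 6 × 1 = 6
  FM-8: 7 × 3 = 21
Highest criticality is 70 → FM-4.

FM-4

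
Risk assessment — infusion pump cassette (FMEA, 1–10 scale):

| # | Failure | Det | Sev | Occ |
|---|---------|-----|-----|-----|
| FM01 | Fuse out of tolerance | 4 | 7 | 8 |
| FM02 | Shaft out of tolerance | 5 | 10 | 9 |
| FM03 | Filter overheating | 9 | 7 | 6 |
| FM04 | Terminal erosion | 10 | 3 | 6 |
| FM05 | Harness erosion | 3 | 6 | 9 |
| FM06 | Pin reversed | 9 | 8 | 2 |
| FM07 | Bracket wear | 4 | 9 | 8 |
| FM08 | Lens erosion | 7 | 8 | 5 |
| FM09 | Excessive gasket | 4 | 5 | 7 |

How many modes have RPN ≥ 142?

RPN = Severity × Occurrence × Detection:
  FM01: 7 × 8 × 4 = 224
  FM02: 10 × 9 × 5 = 450
  FM03: 7 × 6 × 9 = 378
  FM04: 3 × 6 × 10 = 180
  FM05: 6 × 9 × 3 = 162
  FM06: 8 × 2 × 9 = 144
  FM07: 9 × 8 × 4 = 288
  FM08: 8 × 5 × 7 = 280
  FM09: 5 × 7 × 4 = 140
Modes with RPN ≥ 142: FM01 (224), FM02 (450), FM03 (378), FM04 (180), FM05 (162), FM06 (144), FM07 (288), FM08 (280) → 8.

8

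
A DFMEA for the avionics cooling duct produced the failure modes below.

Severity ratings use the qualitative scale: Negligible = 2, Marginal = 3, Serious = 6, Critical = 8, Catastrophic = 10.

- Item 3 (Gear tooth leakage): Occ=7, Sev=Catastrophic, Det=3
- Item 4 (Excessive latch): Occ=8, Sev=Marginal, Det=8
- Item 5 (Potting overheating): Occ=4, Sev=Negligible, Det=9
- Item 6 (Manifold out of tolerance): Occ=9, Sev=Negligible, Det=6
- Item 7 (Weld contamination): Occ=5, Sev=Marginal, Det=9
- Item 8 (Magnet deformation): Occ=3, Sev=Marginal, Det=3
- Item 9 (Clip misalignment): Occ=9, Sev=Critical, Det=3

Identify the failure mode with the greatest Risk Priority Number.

RPN = Severity × Occurrence × Detection:
  Item 3: 10 × 7 × 3 = 210
  Item 4: 3 × 8 × 8 = 192
  Item 5: 2 × 4 × 9 = 72
  Item 6: 2 × 9 × 6 = 108
  Item 7: 3 × 5 × 9 = 135
  Item 8: 3 × 3 × 3 = 27
  Item 9: 8 × 9 × 3 = 216
Highest RPN is 216 → Item 9.

Item 9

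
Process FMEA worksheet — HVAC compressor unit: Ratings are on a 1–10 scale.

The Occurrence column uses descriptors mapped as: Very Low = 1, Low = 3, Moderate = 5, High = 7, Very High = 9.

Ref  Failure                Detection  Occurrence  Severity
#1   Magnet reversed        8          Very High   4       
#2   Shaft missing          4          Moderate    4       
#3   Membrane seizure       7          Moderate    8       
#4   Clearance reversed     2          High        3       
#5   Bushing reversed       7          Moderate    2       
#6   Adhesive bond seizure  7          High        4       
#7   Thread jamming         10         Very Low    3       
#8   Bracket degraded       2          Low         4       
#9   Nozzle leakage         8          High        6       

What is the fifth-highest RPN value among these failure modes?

RPN = Severity × Occurrence × Detection:
  #1: 4 × 9 × 8 = 288
  #2: 4 × 5 × 4 = 80
  #3: 8 × 5 × 7 = 280
  #4: 3 × 7 × 2 = 42
  #5: 2 × 5 × 7 = 70
  #6: 4 × 7 × 7 = 196
  #7: 3 × 1 × 10 = 30
  #8: 4 × 3 × 2 = 24
  #9: 6 × 7 × 8 = 336
Sorted descending: 336, 288, 280, 196, 80, 70, 42, 30, 24.
The fifth-highest RPN is 80 (#2).

80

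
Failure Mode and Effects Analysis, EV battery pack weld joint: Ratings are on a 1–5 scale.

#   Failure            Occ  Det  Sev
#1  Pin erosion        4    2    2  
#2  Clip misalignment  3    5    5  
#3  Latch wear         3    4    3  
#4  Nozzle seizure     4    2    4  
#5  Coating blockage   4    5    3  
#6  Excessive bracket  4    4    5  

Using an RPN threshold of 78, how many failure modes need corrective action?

RPN = Severity × Occurrence × Detection:
  #1: 2 × 4 × 2 = 16
  #2: 5 × 3 × 5 = 75
  #3: 3 × 3 × 4 = 36
  #4: 4 × 4 × 2 = 32
  #5: 3 × 4 × 5 = 60
  #6: 5 × 4 × 4 = 80
Modes with RPN ≥ 78: #6 (80) → 1.

1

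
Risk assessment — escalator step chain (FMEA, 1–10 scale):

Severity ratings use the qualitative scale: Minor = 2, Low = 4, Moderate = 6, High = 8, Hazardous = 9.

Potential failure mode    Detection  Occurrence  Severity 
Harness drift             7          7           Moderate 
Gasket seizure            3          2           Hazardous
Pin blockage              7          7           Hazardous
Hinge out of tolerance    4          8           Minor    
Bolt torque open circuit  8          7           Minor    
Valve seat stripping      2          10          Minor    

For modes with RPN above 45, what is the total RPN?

RPN = Severity × Occurrence × Detection:
  Harness drift: 6 × 7 × 7 = 294
  Gasket seizure: 9 × 2 × 3 = 54
  Pin blockage: 9 × 7 × 7 = 441
  Hinge out of tolerance: 2 × 8 × 4 = 64
  Bolt torque open circuit: 2 × 7 × 8 = 112
  Valve seat stripping: 2 × 10 × 2 = 40
RPN > 45: Harness drift (294), Gasket seizure (54), Pin blockage (441), Hinge out of tolerance (64), Bolt torque open circuit (112).
Sum: 294 + 54 + 441 + 64 + 112 = 965.

965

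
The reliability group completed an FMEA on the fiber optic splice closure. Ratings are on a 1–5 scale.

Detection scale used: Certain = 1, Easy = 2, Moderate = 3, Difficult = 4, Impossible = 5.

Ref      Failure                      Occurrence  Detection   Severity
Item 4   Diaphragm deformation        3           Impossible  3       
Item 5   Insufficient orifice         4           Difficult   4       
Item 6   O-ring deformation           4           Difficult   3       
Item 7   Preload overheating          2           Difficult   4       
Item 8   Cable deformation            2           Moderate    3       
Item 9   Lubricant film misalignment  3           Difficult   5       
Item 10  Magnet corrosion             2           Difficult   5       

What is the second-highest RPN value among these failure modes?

60

RPN = Severity × Occurrence × Detection:
  Item 4: 3 × 3 × 5 = 45
  Item 5: 4 × 4 × 4 = 64
  Item 6: 3 × 4 × 4 = 48
  Item 7: 4 × 2 × 4 = 32
  Item 8: 3 × 2 × 3 = 18
  Item 9: 5 × 3 × 4 = 60
  Item 10: 5 × 2 × 4 = 40
Sorted descending: 64, 60, 48, 45, 40, 32, 18.
The second-highest RPN is 60 (Item 9).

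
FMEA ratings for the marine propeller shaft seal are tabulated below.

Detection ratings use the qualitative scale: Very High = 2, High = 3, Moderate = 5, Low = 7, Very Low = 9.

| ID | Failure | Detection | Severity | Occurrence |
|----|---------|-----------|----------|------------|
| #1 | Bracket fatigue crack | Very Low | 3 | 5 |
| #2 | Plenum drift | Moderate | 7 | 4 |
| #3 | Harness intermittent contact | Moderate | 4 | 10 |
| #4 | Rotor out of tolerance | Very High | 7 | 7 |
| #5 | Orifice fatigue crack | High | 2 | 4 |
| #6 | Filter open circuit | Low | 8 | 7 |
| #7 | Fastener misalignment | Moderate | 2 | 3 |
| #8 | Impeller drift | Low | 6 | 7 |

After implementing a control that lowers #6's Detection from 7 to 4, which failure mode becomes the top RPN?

#8

RPN = Severity × Occurrence × Detection:
  #1: 3 × 5 × 9 = 135
  #2: 7 × 4 × 5 = 140
  #3: 4 × 10 × 5 = 200
  #4: 7 × 7 × 2 = 98
  #5: 2 × 4 × 3 = 24
  #6: 8 × 7 × 7 = 392
  #7: 2 × 3 × 5 = 30
  #8: 6 × 7 × 7 = 294
After action: #6 → 8 × 7 × 4 = 224.
Revised RPNs: #8=294, #6=224, #3=200, #2=140, #1=135, #4=98, #7=30, #5=24.
Highest is now #8 (294).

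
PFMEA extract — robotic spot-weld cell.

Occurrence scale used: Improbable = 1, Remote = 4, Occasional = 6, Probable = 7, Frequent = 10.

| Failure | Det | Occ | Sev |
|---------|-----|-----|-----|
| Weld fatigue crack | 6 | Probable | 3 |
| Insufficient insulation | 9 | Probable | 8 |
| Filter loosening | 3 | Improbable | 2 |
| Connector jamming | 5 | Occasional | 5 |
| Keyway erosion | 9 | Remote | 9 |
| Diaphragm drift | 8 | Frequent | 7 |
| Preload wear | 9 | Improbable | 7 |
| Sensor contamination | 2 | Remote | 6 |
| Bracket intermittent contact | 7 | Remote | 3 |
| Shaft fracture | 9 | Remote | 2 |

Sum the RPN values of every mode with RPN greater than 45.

1931

RPN = Severity × Occurrence × Detection:
  Weld fatigue crack: 3 × 7 × 6 = 126
  Insufficient insulation: 8 × 7 × 9 = 504
  Filter loosening: 2 × 1 × 3 = 6
  Connector jamming: 5 × 6 × 5 = 150
  Keyway erosion: 9 × 4 × 9 = 324
  Diaphragm drift: 7 × 10 × 8 = 560
  Preload wear: 7 × 1 × 9 = 63
  Sensor contamination: 6 × 4 × 2 = 48
  Bracket intermittent contact: 3 × 4 × 7 = 84
  Shaft fracture: 2 × 4 × 9 = 72
RPN > 45: Weld fatigue crack (126), Insufficient insulation (504), Connector jamming (150), Keyway erosion (324), Diaphragm drift (560), Preload wear (63), Sensor contamination (48), Bracket intermittent contact (84), Shaft fracture (72).
Sum: 126 + 504 + 150 + 324 + 560 + 63 + 48 + 84 + 72 = 1931.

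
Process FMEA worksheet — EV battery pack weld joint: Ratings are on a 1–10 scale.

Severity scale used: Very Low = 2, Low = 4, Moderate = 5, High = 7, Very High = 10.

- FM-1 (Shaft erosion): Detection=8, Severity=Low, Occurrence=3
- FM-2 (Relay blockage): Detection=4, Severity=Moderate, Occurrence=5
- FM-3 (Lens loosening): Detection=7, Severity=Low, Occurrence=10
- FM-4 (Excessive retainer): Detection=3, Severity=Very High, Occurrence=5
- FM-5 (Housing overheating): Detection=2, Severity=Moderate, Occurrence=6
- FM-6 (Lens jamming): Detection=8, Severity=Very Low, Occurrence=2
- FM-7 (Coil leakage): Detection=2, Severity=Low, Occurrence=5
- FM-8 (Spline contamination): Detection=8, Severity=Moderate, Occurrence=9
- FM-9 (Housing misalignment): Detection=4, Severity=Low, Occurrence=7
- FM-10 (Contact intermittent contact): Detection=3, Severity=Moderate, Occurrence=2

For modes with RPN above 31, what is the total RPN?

1230

RPN = Severity × Occurrence × Detection:
  FM-1: 4 × 3 × 8 = 96
  FM-2: 5 × 5 × 4 = 100
  FM-3: 4 × 10 × 7 = 280
  FM-4: 10 × 5 × 3 = 150
  FM-5: 5 × 6 × 2 = 60
  FM-6: 2 × 2 × 8 = 32
  FM-7: 4 × 5 × 2 = 40
  FM-8: 5 × 9 × 8 = 360
  FM-9: 4 × 7 × 4 = 112
  FM-10: 5 × 2 × 3 = 30
RPN > 31: FM-1 (96), FM-2 (100), FM-3 (280), FM-4 (150), FM-5 (60), FM-6 (32), FM-7 (40), FM-8 (360), FM-9 (112).
Sum: 96 + 100 + 280 + 150 + 60 + 32 + 40 + 360 + 112 = 1230.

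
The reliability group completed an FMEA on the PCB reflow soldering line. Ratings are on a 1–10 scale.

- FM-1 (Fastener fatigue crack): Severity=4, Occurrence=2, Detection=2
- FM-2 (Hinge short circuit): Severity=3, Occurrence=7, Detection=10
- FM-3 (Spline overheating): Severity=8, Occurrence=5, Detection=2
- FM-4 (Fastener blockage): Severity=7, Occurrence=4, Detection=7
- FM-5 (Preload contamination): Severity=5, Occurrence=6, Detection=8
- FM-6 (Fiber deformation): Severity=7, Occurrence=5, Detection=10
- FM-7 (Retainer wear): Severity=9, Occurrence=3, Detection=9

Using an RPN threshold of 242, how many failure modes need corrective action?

RPN = Severity × Occurrence × Detection:
  FM-1: 4 × 2 × 2 = 16
  FM-2: 3 × 7 × 10 = 210
  FM-3: 8 × 5 × 2 = 80
  FM-4: 7 × 4 × 7 = 196
  FM-5: 5 × 6 × 8 = 240
  FM-6: 7 × 5 × 10 = 350
  FM-7: 9 × 3 × 9 = 243
Modes with RPN ≥ 242: FM-6 (350), FM-7 (243) → 2.

2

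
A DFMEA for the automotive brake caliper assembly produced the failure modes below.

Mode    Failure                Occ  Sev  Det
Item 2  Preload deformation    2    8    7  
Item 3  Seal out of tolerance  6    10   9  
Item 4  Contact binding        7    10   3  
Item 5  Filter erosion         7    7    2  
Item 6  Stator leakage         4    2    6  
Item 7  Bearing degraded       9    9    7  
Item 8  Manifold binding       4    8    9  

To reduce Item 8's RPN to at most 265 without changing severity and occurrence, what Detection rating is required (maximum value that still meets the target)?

Item 8: S=8, O=4, D=9 → current RPN = 288.
Fixed product = 32. Need 32 × D ≤ 265, so D ≤ 265/32 = 8.28.
Maximum integer Detection rating = 8 (gives RPN 256; D=9 would give 288 > 265).

8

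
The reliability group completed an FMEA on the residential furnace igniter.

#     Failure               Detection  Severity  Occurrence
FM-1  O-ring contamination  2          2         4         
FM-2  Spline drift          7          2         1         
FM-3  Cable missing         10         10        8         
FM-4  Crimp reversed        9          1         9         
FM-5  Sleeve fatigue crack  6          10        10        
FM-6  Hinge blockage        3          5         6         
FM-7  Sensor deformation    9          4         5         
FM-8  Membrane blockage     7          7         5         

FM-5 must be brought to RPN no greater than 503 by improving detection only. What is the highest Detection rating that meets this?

5

FM-5: S=10, O=10, D=6 → current RPN = 600.
Fixed product = 100. Need 100 × D ≤ 503, so D ≤ 503/100 = 5.03.
Maximum integer Detection rating = 5 (gives RPN 500; D=6 would give 600 > 503).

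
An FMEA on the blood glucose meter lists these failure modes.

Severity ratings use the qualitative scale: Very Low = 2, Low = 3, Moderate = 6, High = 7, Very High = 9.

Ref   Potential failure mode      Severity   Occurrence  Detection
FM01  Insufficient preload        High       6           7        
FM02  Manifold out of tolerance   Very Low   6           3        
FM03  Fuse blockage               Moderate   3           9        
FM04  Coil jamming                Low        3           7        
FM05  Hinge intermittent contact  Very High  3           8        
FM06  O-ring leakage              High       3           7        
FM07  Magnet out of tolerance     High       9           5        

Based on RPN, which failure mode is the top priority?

FM07

RPN = Severity × Occurrence × Detection:
  FM01: 7 × 6 × 7 = 294
  FM02: 2 × 6 × 3 = 36
  FM03: 6 × 3 × 9 = 162
  FM04: 3 × 3 × 7 = 63
  FM05: 9 × 3 × 8 = 216
  FM06: 7 × 3 × 7 = 147
  FM07: 7 × 9 × 5 = 315
Highest RPN is 315 → FM07.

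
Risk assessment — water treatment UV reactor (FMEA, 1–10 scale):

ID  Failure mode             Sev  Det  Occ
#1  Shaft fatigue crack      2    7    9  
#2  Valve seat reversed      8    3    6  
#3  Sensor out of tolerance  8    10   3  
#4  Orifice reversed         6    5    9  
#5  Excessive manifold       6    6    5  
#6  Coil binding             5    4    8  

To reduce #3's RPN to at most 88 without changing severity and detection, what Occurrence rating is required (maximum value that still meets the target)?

1

#3: S=8, O=3, D=10 → current RPN = 240.
Fixed product = 80. Need 80 × O ≤ 88, so O ≤ 88/80 = 1.10.
Maximum integer Occurrence rating = 1 (gives RPN 80; O=2 would give 160 > 88).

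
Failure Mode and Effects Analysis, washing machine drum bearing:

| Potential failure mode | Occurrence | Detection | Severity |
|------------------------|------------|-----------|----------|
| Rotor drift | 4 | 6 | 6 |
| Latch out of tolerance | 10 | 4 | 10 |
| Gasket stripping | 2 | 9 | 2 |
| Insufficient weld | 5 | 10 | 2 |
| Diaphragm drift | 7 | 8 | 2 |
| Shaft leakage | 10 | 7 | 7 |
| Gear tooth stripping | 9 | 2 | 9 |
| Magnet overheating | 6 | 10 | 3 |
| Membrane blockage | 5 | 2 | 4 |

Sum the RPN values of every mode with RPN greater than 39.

RPN = Severity × Occurrence × Detection:
  Rotor drift: 6 × 4 × 6 = 144
  Latch out of tolerance: 10 × 10 × 4 = 400
  Gasket stripping: 2 × 2 × 9 = 36
  Insufficient weld: 2 × 5 × 10 = 100
  Diaphragm drift: 2 × 7 × 8 = 112
  Shaft leakage: 7 × 10 × 7 = 490
  Gear tooth stripping: 9 × 9 × 2 = 162
  Magnet overheating: 3 × 6 × 10 = 180
  Membrane blockage: 4 × 5 × 2 = 40
RPN > 39: Rotor drift (144), Latch out of tolerance (400), Insufficient weld (100), Diaphragm drift (112), Shaft leakage (490), Gear tooth stripping (162), Magnet overheating (180), Membrane blockage (40).
Sum: 144 + 400 + 100 + 112 + 490 + 162 + 180 + 40 = 1628.

1628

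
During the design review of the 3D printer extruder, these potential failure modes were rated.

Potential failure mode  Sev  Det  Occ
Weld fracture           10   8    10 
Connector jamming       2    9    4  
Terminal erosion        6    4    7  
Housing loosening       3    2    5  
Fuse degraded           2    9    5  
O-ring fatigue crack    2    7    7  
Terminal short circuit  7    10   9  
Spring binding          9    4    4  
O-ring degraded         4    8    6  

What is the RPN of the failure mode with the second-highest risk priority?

RPN = Severity × Occurrence × Detection:
  Weld fracture: 10 × 10 × 8 = 800
  Connector jamming: 2 × 4 × 9 = 72
  Terminal erosion: 6 × 7 × 4 = 168
  Housing loosening: 3 × 5 × 2 = 30
  Fuse degraded: 2 × 5 × 9 = 90
  O-ring fatigue crack: 2 × 7 × 7 = 98
  Terminal short circuit: 7 × 9 × 10 = 630
  Spring binding: 9 × 4 × 4 = 144
  O-ring degraded: 4 × 6 × 8 = 192
Sorted descending: 800, 630, 192, 168, 144, 98, 90, 72, 30.
The second-highest RPN is 630 (Terminal short circuit).

630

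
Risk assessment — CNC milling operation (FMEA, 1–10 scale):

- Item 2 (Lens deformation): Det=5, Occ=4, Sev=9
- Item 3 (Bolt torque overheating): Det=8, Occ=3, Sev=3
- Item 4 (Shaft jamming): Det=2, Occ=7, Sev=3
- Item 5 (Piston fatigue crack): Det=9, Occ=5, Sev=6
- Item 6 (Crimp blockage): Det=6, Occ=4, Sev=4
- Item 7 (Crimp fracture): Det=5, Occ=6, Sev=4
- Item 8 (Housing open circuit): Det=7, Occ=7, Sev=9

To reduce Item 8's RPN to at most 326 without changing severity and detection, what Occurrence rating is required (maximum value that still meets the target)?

Item 8: S=9, O=7, D=7 → current RPN = 441.
Fixed product = 63. Need 63 × O ≤ 326, so O ≤ 326/63 = 5.17.
Maximum integer Occurrence rating = 5 (gives RPN 315; O=6 would give 378 > 326).

5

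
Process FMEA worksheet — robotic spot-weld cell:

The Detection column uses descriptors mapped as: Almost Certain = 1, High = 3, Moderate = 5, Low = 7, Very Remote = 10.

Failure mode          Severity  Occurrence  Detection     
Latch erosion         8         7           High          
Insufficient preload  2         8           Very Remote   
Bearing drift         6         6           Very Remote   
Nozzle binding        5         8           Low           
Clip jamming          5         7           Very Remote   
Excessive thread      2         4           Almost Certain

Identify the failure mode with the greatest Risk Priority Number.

RPN = Severity × Occurrence × Detection:
  Latch erosion: 8 × 7 × 3 = 168
  Insufficient preload: 2 × 8 × 10 = 160
  Bearing drift: 6 × 6 × 10 = 360
  Nozzle binding: 5 × 8 × 7 = 280
  Clip jamming: 5 × 7 × 10 = 350
  Excessive thread: 2 × 4 × 1 = 8
Highest RPN is 360 → Bearing drift.

Bearing drift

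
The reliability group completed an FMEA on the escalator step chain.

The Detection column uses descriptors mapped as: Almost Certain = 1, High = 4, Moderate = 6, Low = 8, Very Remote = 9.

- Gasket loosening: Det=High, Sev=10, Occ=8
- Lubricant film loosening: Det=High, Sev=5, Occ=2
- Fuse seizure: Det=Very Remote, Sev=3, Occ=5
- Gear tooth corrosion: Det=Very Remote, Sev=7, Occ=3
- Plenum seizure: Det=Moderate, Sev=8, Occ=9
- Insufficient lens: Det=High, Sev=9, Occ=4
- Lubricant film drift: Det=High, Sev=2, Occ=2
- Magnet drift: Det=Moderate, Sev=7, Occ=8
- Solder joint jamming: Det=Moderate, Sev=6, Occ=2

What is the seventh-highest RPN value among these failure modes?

RPN = Severity × Occurrence × Detection:
  Gasket loosening: 10 × 8 × 4 = 320
  Lubricant film loosening: 5 × 2 × 4 = 40
  Fuse seizure: 3 × 5 × 9 = 135
  Gear tooth corrosion: 7 × 3 × 9 = 189
  Plenum seizure: 8 × 9 × 6 = 432
  Insufficient lens: 9 × 4 × 4 = 144
  Lubricant film drift: 2 × 2 × 4 = 16
  Magnet drift: 7 × 8 × 6 = 336
  Solder joint jamming: 6 × 2 × 6 = 72
Sorted descending: 432, 336, 320, 189, 144, 135, 72, 40, 16.
The seventh-highest RPN is 72 (Solder joint jamming).

72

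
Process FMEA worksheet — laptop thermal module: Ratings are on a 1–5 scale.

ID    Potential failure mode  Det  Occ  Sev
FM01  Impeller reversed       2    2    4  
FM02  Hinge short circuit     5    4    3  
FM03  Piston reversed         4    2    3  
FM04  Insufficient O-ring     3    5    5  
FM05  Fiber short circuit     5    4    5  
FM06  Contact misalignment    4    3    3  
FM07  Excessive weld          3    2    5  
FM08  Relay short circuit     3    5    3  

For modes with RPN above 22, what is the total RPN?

370

RPN = Severity × Occurrence × Detection:
  FM01: 4 × 2 × 2 = 16
  FM02: 3 × 4 × 5 = 60
  FM03: 3 × 2 × 4 = 24
  FM04: 5 × 5 × 3 = 75
  FM05: 5 × 4 × 5 = 100
  FM06: 3 × 3 × 4 = 36
  FM07: 5 × 2 × 3 = 30
  FM08: 3 × 5 × 3 = 45
RPN > 22: FM02 (60), FM03 (24), FM04 (75), FM05 (100), FM06 (36), FM07 (30), FM08 (45).
Sum: 60 + 24 + 75 + 100 + 36 + 30 + 45 = 370.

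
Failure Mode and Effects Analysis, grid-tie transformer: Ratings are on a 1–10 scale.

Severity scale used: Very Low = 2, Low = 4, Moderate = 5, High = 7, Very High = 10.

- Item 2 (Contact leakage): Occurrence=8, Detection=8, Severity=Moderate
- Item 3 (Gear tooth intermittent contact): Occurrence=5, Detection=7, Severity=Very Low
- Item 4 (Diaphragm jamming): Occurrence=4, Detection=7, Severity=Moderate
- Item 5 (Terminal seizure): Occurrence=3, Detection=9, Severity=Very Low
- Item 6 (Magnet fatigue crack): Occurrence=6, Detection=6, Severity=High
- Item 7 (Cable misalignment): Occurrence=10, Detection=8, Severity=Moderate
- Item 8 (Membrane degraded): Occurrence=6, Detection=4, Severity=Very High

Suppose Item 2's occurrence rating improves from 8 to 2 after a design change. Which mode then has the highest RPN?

Item 7

RPN = Severity × Occurrence × Detection:
  Item 2: 5 × 8 × 8 = 320
  Item 3: 2 × 5 × 7 = 70
  Item 4: 5 × 4 × 7 = 140
  Item 5: 2 × 3 × 9 = 54
  Item 6: 7 × 6 × 6 = 252
  Item 7: 5 × 10 × 8 = 400
  Item 8: 10 × 6 × 4 = 240
After action: Item 2 → 5 × 2 × 8 = 80.
Revised RPNs: Item 7=400, Item 6=252, Item 8=240, Item 4=140, Item 2=80, Item 3=70, Item 5=54.
Highest is now Item 7 (400).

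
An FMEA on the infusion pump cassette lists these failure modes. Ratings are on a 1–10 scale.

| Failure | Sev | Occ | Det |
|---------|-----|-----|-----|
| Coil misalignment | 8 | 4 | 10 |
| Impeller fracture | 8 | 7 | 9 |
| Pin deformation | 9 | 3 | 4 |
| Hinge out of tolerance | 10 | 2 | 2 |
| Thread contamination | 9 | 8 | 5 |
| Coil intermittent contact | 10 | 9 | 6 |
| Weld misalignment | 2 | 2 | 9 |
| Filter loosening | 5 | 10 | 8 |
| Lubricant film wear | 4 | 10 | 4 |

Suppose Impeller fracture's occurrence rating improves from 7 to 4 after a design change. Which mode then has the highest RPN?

Coil intermittent contact

RPN = Severity × Occurrence × Detection:
  Coil misalignment: 8 × 4 × 10 = 320
  Impeller fracture: 8 × 7 × 9 = 504
  Pin deformation: 9 × 3 × 4 = 108
  Hinge out of tolerance: 10 × 2 × 2 = 40
  Thread contamination: 9 × 8 × 5 = 360
  Coil intermittent contact: 10 × 9 × 6 = 540
  Weld misalignment: 2 × 2 × 9 = 36
  Filter loosening: 5 × 10 × 8 = 400
  Lubricant film wear: 4 × 10 × 4 = 160
After action: Impeller fracture → 8 × 4 × 9 = 288.
Revised RPNs: Coil intermittent contact=540, Filter loosening=400, Thread contamination=360, Coil misalignment=320, Impeller fracture=288, Lubricant film wear=160, Pin deformation=108, Hinge out of tolerance=40, Weld misalignment=36.
Highest is now Coil intermittent contact (540).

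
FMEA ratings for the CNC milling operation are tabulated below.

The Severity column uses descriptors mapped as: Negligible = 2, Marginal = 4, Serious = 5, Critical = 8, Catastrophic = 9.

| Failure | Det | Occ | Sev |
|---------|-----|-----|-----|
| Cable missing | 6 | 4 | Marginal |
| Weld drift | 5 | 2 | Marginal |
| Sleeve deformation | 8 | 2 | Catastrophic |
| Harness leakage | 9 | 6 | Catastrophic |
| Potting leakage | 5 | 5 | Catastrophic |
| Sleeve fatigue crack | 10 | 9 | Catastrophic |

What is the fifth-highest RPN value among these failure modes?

96

RPN = Severity × Occurrence × Detection:
  Cable missing: 4 × 4 × 6 = 96
  Weld drift: 4 × 2 × 5 = 40
  Sleeve deformation: 9 × 2 × 8 = 144
  Harness leakage: 9 × 6 × 9 = 486
  Potting leakage: 9 × 5 × 5 = 225
  Sleeve fatigue crack: 9 × 9 × 10 = 810
Sorted descending: 810, 486, 225, 144, 96, 40.
The fifth-highest RPN is 96 (Cable missing).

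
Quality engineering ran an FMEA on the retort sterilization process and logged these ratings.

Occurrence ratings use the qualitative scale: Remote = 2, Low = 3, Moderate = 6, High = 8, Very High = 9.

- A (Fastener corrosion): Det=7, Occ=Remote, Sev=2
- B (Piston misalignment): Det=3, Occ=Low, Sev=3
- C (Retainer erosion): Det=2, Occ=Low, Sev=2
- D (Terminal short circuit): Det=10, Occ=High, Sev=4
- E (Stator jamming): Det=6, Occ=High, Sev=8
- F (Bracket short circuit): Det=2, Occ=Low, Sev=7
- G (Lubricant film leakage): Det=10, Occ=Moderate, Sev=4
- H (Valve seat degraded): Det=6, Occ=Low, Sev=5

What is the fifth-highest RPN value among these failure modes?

42

RPN = Severity × Occurrence × Detection:
  A: 2 × 2 × 7 = 28
  B: 3 × 3 × 3 = 27
  C: 2 × 3 × 2 = 12
  D: 4 × 8 × 10 = 320
  E: 8 × 8 × 6 = 384
  F: 7 × 3 × 2 = 42
  G: 4 × 6 × 10 = 240
  H: 5 × 3 × 6 = 90
Sorted descending: 384, 320, 240, 90, 42, 28, 27, 12.
The fifth-highest RPN is 42 (F).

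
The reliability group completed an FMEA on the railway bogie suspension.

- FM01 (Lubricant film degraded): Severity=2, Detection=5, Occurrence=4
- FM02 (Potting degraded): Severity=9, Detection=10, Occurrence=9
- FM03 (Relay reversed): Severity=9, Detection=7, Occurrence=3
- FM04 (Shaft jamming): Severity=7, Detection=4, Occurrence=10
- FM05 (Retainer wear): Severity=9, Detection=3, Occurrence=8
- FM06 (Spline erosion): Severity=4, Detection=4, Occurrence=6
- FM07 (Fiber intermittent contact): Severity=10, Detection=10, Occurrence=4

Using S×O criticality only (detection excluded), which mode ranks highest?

FM02

Criticality = Severity × Occurrence:
  FM01: 2 × 4 = 8
  FM02: 9 × 9 = 81
  FM03: 9 × 3 = 27
  FM04: 7 × 10 = 70
  FM05: 9 × 8 = 72
  FM06: 4 × 6 = 24
  FM07: 10 × 4 = 40
Highest criticality is 81 → FM02.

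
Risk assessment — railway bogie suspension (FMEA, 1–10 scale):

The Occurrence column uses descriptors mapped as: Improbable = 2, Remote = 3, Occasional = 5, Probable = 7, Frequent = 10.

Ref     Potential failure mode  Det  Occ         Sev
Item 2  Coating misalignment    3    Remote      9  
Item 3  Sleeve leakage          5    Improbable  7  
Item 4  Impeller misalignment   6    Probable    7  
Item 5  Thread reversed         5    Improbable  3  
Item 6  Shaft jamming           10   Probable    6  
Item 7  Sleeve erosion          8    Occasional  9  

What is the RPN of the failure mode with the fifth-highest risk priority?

70

RPN = Severity × Occurrence × Detection:
  Item 2: 9 × 3 × 3 = 81
  Item 3: 7 × 2 × 5 = 70
  Item 4: 7 × 7 × 6 = 294
  Item 5: 3 × 2 × 5 = 30
  Item 6: 6 × 7 × 10 = 420
  Item 7: 9 × 5 × 8 = 360
Sorted descending: 420, 360, 294, 81, 70, 30.
The fifth-highest RPN is 70 (Item 3).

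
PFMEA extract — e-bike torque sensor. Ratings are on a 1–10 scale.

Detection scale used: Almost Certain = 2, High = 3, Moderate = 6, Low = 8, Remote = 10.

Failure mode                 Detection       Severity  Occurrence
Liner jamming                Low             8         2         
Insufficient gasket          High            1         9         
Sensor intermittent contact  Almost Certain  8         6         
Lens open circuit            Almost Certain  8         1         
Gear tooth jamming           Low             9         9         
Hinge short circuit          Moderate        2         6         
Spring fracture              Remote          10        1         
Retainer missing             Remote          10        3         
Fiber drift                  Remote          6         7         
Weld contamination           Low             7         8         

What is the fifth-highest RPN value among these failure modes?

RPN = Severity × Occurrence × Detection:
  Liner jamming: 8 × 2 × 8 = 128
  Insufficient gasket: 1 × 9 × 3 = 27
  Sensor intermittent contact: 8 × 6 × 2 = 96
  Lens open circuit: 8 × 1 × 2 = 16
  Gear tooth jamming: 9 × 9 × 8 = 648
  Hinge short circuit: 2 × 6 × 6 = 72
  Spring fracture: 10 × 1 × 10 = 100
  Retainer missing: 10 × 3 × 10 = 300
  Fiber drift: 6 × 7 × 10 = 420
  Weld contamination: 7 × 8 × 8 = 448
Sorted descending: 648, 448, 420, 300, 128, 100, 96, 72, 27, 16.
The fifth-highest RPN is 128 (Liner jamming).

128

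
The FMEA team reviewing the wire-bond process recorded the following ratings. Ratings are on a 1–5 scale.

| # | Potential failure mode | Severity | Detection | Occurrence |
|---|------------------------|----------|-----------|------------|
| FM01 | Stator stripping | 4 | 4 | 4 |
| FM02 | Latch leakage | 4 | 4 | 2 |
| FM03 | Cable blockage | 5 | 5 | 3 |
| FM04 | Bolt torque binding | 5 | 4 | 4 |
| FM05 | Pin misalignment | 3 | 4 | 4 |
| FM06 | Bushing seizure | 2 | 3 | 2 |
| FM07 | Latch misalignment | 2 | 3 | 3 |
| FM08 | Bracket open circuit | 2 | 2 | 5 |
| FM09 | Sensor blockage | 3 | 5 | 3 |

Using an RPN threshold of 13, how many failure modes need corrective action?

8

RPN = Severity × Occurrence × Detection:
  FM01: 4 × 4 × 4 = 64
  FM02: 4 × 2 × 4 = 32
  FM03: 5 × 3 × 5 = 75
  FM04: 5 × 4 × 4 = 80
  FM05: 3 × 4 × 4 = 48
  FM06: 2 × 2 × 3 = 12
  FM07: 2 × 3 × 3 = 18
  FM08: 2 × 5 × 2 = 20
  FM09: 3 × 3 × 5 = 45
Modes with RPN ≥ 13: FM01 (64), FM02 (32), FM03 (75), FM04 (80), FM05 (48), FM07 (18), FM08 (20), FM09 (45) → 8.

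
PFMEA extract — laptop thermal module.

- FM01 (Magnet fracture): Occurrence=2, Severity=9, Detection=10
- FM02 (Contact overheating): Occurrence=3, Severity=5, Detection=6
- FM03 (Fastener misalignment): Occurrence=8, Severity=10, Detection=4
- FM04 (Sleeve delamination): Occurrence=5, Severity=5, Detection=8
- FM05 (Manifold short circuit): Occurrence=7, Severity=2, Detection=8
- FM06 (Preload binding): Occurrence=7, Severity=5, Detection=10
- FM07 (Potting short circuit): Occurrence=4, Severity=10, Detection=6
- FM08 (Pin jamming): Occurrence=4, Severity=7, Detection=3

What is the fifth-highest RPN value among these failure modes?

RPN = Severity × Occurrence × Detection:
  FM01: 9 × 2 × 10 = 180
  FM02: 5 × 3 × 6 = 90
  FM03: 10 × 8 × 4 = 320
  FM04: 5 × 5 × 8 = 200
  FM05: 2 × 7 × 8 = 112
  FM06: 5 × 7 × 10 = 350
  FM07: 10 × 4 × 6 = 240
  FM08: 7 × 4 × 3 = 84
Sorted descending: 350, 320, 240, 200, 180, 112, 90, 84.
The fifth-highest RPN is 180 (FM01).

180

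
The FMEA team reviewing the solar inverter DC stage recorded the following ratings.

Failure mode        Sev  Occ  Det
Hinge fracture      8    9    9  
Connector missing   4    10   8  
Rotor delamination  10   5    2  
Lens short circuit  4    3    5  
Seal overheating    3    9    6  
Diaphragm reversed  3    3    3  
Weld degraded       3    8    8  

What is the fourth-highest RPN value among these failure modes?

RPN = Severity × Occurrence × Detection:
  Hinge fracture: 8 × 9 × 9 = 648
  Connector missing: 4 × 10 × 8 = 320
  Rotor delamination: 10 × 5 × 2 = 100
  Lens short circuit: 4 × 3 × 5 = 60
  Seal overheating: 3 × 9 × 6 = 162
  Diaphragm reversed: 3 × 3 × 3 = 27
  Weld degraded: 3 × 8 × 8 = 192
Sorted descending: 648, 320, 192, 162, 100, 60, 27.
The fourth-highest RPN is 162 (Seal overheating).

162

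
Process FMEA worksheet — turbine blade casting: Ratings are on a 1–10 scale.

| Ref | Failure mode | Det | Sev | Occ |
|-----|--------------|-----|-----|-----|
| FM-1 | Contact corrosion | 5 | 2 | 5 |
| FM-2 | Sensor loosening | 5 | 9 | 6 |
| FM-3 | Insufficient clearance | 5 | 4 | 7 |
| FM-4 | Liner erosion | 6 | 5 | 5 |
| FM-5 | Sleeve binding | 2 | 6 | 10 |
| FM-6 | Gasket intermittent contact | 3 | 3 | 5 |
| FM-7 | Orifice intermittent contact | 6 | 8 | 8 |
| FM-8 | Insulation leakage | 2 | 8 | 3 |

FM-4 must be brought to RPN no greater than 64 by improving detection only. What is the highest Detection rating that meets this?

FM-4: S=5, O=5, D=6 → current RPN = 150.
Fixed product = 25. Need 25 × D ≤ 64, so D ≤ 64/25 = 2.56.
Maximum integer Detection rating = 2 (gives RPN 50; D=3 would give 75 > 64).

2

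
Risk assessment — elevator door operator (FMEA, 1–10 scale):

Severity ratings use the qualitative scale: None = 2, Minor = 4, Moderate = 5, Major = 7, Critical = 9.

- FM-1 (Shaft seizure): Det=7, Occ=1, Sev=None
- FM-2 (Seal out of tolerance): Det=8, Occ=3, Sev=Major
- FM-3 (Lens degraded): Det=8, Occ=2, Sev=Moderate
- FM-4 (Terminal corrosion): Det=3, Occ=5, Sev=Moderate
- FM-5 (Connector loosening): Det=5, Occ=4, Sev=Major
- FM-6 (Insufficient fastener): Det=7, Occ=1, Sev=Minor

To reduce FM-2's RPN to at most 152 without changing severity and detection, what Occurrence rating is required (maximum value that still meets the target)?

2

FM-2: S=7, O=3, D=8 → current RPN = 168.
Fixed product = 56. Need 56 × O ≤ 152, so O ≤ 152/56 = 2.71.
Maximum integer Occurrence rating = 2 (gives RPN 112; O=3 would give 168 > 152).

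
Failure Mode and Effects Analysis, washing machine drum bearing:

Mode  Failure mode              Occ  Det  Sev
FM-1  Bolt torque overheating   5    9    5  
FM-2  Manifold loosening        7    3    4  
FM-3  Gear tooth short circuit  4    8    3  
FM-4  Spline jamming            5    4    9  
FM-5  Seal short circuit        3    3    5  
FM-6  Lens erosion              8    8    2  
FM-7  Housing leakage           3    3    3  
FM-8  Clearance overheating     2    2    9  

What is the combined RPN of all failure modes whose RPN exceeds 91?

RPN = Severity × Occurrence × Detection:
  FM-1: 5 × 5 × 9 = 225
  FM-2: 4 × 7 × 3 = 84
  FM-3: 3 × 4 × 8 = 96
  FM-4: 9 × 5 × 4 = 180
  FM-5: 5 × 3 × 3 = 45
  FM-6: 2 × 8 × 8 = 128
  FM-7: 3 × 3 × 3 = 27
  FM-8: 9 × 2 × 2 = 36
RPN > 91: FM-1 (225), FM-3 (96), FM-4 (180), FM-6 (128).
Sum: 225 + 96 + 180 + 128 = 629.

629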